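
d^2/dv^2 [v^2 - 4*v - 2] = 2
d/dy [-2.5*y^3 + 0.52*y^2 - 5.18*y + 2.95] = -7.5*y^2 + 1.04*y - 5.18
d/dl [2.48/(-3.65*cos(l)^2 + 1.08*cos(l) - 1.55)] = (2.6784 - 18.104*cos(l))*sin(l)/(3.65*cos(l)^2 - 1.08*cos(l) + 1.55)^2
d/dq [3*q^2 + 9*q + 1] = 6*q + 9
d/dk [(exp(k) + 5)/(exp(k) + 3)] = -2*exp(k)/(exp(k) + 3)^2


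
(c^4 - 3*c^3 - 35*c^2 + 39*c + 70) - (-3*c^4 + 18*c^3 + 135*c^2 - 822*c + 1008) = 4*c^4 - 21*c^3 - 170*c^2 + 861*c - 938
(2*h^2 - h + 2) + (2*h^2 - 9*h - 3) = 4*h^2 - 10*h - 1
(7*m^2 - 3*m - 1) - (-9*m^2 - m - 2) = 16*m^2 - 2*m + 1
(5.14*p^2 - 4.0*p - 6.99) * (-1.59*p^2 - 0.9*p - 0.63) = -8.1726*p^4 + 1.734*p^3 + 11.4759*p^2 + 8.811*p + 4.4037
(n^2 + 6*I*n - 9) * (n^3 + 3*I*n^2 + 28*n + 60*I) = n^5 + 9*I*n^4 + n^3 + 201*I*n^2 - 612*n - 540*I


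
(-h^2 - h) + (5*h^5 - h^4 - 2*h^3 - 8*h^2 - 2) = 5*h^5 - h^4 - 2*h^3 - 9*h^2 - h - 2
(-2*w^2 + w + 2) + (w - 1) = -2*w^2 + 2*w + 1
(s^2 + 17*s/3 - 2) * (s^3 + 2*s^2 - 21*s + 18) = s^5 + 23*s^4/3 - 35*s^3/3 - 105*s^2 + 144*s - 36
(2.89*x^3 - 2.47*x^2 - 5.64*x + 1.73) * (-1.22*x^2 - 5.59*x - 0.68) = -3.5258*x^5 - 13.1417*x^4 + 18.7229*x^3 + 31.0966*x^2 - 5.8355*x - 1.1764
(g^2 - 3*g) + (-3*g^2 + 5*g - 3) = -2*g^2 + 2*g - 3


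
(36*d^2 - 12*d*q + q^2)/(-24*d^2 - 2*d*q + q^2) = (-6*d + q)/(4*d + q)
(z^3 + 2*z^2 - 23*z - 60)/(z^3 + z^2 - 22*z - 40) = (z + 3)/(z + 2)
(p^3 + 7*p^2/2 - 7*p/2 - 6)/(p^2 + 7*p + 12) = (2*p^2 - p - 3)/(2*(p + 3))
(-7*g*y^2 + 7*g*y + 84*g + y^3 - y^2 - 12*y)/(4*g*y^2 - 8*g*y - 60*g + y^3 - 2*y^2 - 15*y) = (-7*g*y + 28*g + y^2 - 4*y)/(4*g*y - 20*g + y^2 - 5*y)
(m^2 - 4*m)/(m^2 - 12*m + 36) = m*(m - 4)/(m^2 - 12*m + 36)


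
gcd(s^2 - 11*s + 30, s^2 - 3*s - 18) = s - 6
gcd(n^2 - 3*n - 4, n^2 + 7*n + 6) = n + 1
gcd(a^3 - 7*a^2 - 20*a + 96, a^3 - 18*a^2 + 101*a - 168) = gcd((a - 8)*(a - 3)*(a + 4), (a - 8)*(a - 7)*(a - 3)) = a^2 - 11*a + 24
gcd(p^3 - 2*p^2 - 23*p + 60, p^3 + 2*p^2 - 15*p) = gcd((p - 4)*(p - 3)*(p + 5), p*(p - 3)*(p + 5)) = p^2 + 2*p - 15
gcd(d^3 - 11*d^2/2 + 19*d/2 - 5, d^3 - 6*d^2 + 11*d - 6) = d^2 - 3*d + 2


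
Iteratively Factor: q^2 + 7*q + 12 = (q + 3)*(q + 4)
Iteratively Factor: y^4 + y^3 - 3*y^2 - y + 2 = (y - 1)*(y^3 + 2*y^2 - y - 2) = (y - 1)*(y + 2)*(y^2 - 1) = (y - 1)*(y + 1)*(y + 2)*(y - 1)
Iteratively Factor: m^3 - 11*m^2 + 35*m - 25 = (m - 5)*(m^2 - 6*m + 5) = (m - 5)^2*(m - 1)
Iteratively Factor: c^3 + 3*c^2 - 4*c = (c - 1)*(c^2 + 4*c) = c*(c - 1)*(c + 4)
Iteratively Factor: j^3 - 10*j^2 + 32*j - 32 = (j - 2)*(j^2 - 8*j + 16) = (j - 4)*(j - 2)*(j - 4)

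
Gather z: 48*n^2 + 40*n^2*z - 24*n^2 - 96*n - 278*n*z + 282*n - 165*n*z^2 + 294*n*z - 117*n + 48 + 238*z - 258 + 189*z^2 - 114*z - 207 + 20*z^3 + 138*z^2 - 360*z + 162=24*n^2 + 69*n + 20*z^3 + z^2*(327 - 165*n) + z*(40*n^2 + 16*n - 236) - 255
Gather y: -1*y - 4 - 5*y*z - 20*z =y*(-5*z - 1) - 20*z - 4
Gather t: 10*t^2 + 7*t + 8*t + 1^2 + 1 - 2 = 10*t^2 + 15*t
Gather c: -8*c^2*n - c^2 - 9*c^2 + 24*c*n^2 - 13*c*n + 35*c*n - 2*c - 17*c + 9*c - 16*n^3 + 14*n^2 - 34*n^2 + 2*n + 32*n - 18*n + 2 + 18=c^2*(-8*n - 10) + c*(24*n^2 + 22*n - 10) - 16*n^3 - 20*n^2 + 16*n + 20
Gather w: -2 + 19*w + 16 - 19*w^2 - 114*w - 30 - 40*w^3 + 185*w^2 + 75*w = -40*w^3 + 166*w^2 - 20*w - 16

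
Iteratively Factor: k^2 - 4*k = (k - 4)*(k)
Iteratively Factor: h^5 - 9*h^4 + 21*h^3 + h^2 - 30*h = (h - 5)*(h^4 - 4*h^3 + h^2 + 6*h) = h*(h - 5)*(h^3 - 4*h^2 + h + 6) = h*(h - 5)*(h - 2)*(h^2 - 2*h - 3) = h*(h - 5)*(h - 2)*(h + 1)*(h - 3)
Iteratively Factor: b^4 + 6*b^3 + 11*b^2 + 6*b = (b + 1)*(b^3 + 5*b^2 + 6*b) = (b + 1)*(b + 2)*(b^2 + 3*b) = b*(b + 1)*(b + 2)*(b + 3)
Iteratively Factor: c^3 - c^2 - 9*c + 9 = (c + 3)*(c^2 - 4*c + 3) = (c - 3)*(c + 3)*(c - 1)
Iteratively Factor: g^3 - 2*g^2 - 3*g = (g - 3)*(g^2 + g) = (g - 3)*(g + 1)*(g)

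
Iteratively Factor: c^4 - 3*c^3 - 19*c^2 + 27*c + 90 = (c + 2)*(c^3 - 5*c^2 - 9*c + 45) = (c - 3)*(c + 2)*(c^2 - 2*c - 15) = (c - 3)*(c + 2)*(c + 3)*(c - 5)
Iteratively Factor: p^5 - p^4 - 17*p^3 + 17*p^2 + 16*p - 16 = (p - 1)*(p^4 - 17*p^2 + 16) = (p - 1)*(p + 4)*(p^3 - 4*p^2 - p + 4) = (p - 1)^2*(p + 4)*(p^2 - 3*p - 4) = (p - 4)*(p - 1)^2*(p + 4)*(p + 1)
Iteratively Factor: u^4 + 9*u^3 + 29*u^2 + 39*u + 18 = (u + 3)*(u^3 + 6*u^2 + 11*u + 6) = (u + 1)*(u + 3)*(u^2 + 5*u + 6) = (u + 1)*(u + 2)*(u + 3)*(u + 3)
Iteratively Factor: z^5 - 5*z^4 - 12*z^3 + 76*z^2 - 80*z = (z)*(z^4 - 5*z^3 - 12*z^2 + 76*z - 80) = z*(z + 4)*(z^3 - 9*z^2 + 24*z - 20) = z*(z - 2)*(z + 4)*(z^2 - 7*z + 10) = z*(z - 5)*(z - 2)*(z + 4)*(z - 2)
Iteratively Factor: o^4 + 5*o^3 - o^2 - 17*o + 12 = (o - 1)*(o^3 + 6*o^2 + 5*o - 12) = (o - 1)*(o + 4)*(o^2 + 2*o - 3) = (o - 1)*(o + 3)*(o + 4)*(o - 1)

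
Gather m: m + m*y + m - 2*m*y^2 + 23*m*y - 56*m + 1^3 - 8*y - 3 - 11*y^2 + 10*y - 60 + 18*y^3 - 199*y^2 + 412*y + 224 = m*(-2*y^2 + 24*y - 54) + 18*y^3 - 210*y^2 + 414*y + 162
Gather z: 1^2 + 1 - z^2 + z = -z^2 + z + 2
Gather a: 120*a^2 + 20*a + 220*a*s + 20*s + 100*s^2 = 120*a^2 + a*(220*s + 20) + 100*s^2 + 20*s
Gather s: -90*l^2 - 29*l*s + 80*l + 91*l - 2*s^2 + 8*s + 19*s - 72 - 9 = -90*l^2 + 171*l - 2*s^2 + s*(27 - 29*l) - 81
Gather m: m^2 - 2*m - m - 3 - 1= m^2 - 3*m - 4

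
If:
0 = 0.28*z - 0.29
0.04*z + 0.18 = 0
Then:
No Solution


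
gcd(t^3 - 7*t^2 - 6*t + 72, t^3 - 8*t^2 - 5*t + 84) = t^2 - t - 12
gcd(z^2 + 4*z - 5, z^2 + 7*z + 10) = z + 5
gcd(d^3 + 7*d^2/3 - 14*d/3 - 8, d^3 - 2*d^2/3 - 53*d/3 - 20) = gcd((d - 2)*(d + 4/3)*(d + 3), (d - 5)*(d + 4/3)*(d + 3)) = d^2 + 13*d/3 + 4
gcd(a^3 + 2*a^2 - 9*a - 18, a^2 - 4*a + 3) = a - 3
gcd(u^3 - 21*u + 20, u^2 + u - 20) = u^2 + u - 20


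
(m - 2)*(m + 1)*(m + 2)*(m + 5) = m^4 + 6*m^3 + m^2 - 24*m - 20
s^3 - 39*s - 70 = (s - 7)*(s + 2)*(s + 5)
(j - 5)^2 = j^2 - 10*j + 25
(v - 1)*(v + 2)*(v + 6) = v^3 + 7*v^2 + 4*v - 12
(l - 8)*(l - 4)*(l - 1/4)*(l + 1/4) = l^4 - 12*l^3 + 511*l^2/16 + 3*l/4 - 2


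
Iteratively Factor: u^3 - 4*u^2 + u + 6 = (u + 1)*(u^2 - 5*u + 6) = (u - 3)*(u + 1)*(u - 2)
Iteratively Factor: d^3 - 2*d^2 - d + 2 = (d - 1)*(d^2 - d - 2) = (d - 1)*(d + 1)*(d - 2)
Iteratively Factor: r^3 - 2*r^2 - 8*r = (r - 4)*(r^2 + 2*r) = r*(r - 4)*(r + 2)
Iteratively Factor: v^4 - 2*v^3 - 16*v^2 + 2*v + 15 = (v - 5)*(v^3 + 3*v^2 - v - 3) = (v - 5)*(v + 3)*(v^2 - 1) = (v - 5)*(v - 1)*(v + 3)*(v + 1)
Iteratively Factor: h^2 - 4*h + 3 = (h - 3)*(h - 1)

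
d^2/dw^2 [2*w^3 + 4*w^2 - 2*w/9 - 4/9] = 12*w + 8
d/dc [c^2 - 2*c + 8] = 2*c - 2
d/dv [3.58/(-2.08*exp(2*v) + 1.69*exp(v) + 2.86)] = (14.8928*exp(v) - 6.0502)*exp(v)/(-2.08*exp(2*v) + 1.69*exp(v) + 2.86)^2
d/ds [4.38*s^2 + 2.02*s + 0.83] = 8.76*s + 2.02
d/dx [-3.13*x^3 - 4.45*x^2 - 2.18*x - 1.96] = -9.39*x^2 - 8.9*x - 2.18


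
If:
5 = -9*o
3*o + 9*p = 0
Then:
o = -5/9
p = 5/27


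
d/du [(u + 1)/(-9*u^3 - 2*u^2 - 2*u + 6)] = (-9*u^3 - 2*u^2 - 2*u + (u + 1)*(27*u^2 + 4*u + 2) + 6)/(9*u^3 + 2*u^2 + 2*u - 6)^2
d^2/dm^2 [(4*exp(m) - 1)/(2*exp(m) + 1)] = (6 - 12*exp(m))*exp(m)/(8*exp(3*m) + 12*exp(2*m) + 6*exp(m) + 1)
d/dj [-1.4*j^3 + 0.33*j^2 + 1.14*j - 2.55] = -4.2*j^2 + 0.66*j + 1.14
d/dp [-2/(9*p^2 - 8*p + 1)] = 4*(9*p - 4)/(9*p^2 - 8*p + 1)^2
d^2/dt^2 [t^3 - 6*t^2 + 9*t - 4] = 6*t - 12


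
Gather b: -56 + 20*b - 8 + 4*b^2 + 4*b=4*b^2 + 24*b - 64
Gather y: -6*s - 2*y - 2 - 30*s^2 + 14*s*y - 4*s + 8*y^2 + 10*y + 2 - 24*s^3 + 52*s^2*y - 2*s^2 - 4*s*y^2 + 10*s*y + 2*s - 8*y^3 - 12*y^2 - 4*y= -24*s^3 - 32*s^2 - 8*s - 8*y^3 + y^2*(-4*s - 4) + y*(52*s^2 + 24*s + 4)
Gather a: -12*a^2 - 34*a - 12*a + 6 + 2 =-12*a^2 - 46*a + 8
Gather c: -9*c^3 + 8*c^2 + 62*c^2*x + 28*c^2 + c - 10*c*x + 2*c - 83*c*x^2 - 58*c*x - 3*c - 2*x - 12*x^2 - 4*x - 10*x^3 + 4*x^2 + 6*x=-9*c^3 + c^2*(62*x + 36) + c*(-83*x^2 - 68*x) - 10*x^3 - 8*x^2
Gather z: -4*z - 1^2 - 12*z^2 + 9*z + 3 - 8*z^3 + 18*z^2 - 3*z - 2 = -8*z^3 + 6*z^2 + 2*z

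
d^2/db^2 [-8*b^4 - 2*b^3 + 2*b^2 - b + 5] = -96*b^2 - 12*b + 4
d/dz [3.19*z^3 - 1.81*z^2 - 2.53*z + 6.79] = 9.57*z^2 - 3.62*z - 2.53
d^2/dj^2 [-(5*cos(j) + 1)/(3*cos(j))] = (cos(j)^2 - 2)/(3*cos(j)^3)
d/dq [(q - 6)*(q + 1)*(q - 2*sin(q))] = -(q - 6)*(q + 1)*(2*cos(q) - 1) + (q - 6)*(q - 2*sin(q)) + (q + 1)*(q - 2*sin(q))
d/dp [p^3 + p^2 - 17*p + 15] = 3*p^2 + 2*p - 17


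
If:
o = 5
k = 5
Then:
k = 5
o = 5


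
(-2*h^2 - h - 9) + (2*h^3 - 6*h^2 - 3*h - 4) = 2*h^3 - 8*h^2 - 4*h - 13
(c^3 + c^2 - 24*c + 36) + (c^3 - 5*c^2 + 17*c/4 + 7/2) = 2*c^3 - 4*c^2 - 79*c/4 + 79/2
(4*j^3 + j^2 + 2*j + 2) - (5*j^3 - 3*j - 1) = -j^3 + j^2 + 5*j + 3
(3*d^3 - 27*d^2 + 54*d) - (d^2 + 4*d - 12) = 3*d^3 - 28*d^2 + 50*d + 12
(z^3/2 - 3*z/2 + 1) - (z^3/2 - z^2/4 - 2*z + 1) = z^2/4 + z/2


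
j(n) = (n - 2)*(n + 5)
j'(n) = 2*n + 3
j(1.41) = -3.78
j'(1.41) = 5.82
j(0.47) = -8.37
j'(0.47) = 3.94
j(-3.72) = -7.32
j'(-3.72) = -4.44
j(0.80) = -6.96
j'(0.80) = 4.60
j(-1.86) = -12.12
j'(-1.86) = -0.72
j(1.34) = -4.18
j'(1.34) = 5.68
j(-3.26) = -9.15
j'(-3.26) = -3.52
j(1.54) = -3.01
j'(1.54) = 6.08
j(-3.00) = -10.00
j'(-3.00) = -3.00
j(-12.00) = 98.00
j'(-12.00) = -21.00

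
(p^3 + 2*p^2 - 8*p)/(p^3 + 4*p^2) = (p - 2)/p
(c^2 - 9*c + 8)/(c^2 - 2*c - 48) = (c - 1)/(c + 6)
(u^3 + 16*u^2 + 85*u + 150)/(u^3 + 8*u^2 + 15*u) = (u^2 + 11*u + 30)/(u*(u + 3))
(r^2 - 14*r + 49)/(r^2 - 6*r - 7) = (r - 7)/(r + 1)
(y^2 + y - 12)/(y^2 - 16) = (y - 3)/(y - 4)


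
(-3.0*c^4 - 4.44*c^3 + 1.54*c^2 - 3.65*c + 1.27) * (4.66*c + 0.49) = -13.98*c^5 - 22.1604*c^4 + 5.0008*c^3 - 16.2544*c^2 + 4.1297*c + 0.6223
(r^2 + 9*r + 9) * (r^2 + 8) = r^4 + 9*r^3 + 17*r^2 + 72*r + 72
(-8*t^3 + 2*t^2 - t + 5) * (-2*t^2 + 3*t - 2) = 16*t^5 - 28*t^4 + 24*t^3 - 17*t^2 + 17*t - 10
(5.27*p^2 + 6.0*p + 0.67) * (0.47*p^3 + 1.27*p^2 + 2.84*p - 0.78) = 2.4769*p^5 + 9.5129*p^4 + 22.9017*p^3 + 13.7803*p^2 - 2.7772*p - 0.5226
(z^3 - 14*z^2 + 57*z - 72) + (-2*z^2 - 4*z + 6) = z^3 - 16*z^2 + 53*z - 66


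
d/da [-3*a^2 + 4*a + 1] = 4 - 6*a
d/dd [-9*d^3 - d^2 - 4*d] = -27*d^2 - 2*d - 4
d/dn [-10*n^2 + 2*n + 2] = 2 - 20*n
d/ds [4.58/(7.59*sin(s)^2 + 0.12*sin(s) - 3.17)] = -(69.5244*sin(s) + 0.5496)*cos(s)/(7.59*sin(s)^2 + 0.12*sin(s) - 3.17)^2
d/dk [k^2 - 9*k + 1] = 2*k - 9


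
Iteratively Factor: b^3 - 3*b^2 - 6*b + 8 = (b - 1)*(b^2 - 2*b - 8) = (b - 1)*(b + 2)*(b - 4)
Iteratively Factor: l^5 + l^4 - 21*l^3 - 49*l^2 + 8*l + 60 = (l - 1)*(l^4 + 2*l^3 - 19*l^2 - 68*l - 60) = (l - 1)*(l + 3)*(l^3 - l^2 - 16*l - 20) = (l - 5)*(l - 1)*(l + 3)*(l^2 + 4*l + 4) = (l - 5)*(l - 1)*(l + 2)*(l + 3)*(l + 2)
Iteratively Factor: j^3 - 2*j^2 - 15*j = (j - 5)*(j^2 + 3*j) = (j - 5)*(j + 3)*(j)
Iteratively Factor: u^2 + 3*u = (u)*(u + 3)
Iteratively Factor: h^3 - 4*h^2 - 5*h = (h)*(h^2 - 4*h - 5) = h*(h + 1)*(h - 5)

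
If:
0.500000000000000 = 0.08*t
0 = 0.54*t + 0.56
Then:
No Solution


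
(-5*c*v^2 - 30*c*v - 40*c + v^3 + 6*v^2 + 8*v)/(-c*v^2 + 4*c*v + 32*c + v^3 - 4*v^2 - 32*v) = (-5*c*v - 10*c + v^2 + 2*v)/(-c*v + 8*c + v^2 - 8*v)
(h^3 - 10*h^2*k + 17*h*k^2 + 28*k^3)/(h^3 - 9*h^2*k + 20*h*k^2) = (h^2 - 6*h*k - 7*k^2)/(h*(h - 5*k))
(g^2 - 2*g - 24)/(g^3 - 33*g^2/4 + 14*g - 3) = 4*(g + 4)/(4*g^2 - 9*g + 2)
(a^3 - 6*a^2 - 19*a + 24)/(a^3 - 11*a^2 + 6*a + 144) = (a - 1)/(a - 6)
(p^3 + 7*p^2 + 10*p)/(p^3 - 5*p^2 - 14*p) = (p + 5)/(p - 7)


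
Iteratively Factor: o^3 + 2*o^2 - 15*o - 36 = (o - 4)*(o^2 + 6*o + 9) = (o - 4)*(o + 3)*(o + 3)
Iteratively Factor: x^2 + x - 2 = (x - 1)*(x + 2)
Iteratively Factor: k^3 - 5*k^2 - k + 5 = (k - 5)*(k^2 - 1) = (k - 5)*(k - 1)*(k + 1)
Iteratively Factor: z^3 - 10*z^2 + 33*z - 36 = (z - 4)*(z^2 - 6*z + 9) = (z - 4)*(z - 3)*(z - 3)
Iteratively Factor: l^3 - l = (l - 1)*(l^2 + l) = l*(l - 1)*(l + 1)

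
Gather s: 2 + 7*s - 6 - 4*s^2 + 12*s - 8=-4*s^2 + 19*s - 12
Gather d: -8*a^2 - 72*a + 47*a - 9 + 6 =-8*a^2 - 25*a - 3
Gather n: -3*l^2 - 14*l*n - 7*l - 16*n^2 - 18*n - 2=-3*l^2 - 7*l - 16*n^2 + n*(-14*l - 18) - 2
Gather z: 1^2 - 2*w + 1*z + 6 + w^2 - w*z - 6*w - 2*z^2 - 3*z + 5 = w^2 - 8*w - 2*z^2 + z*(-w - 2) + 12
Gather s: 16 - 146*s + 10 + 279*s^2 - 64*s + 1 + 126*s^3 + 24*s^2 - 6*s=126*s^3 + 303*s^2 - 216*s + 27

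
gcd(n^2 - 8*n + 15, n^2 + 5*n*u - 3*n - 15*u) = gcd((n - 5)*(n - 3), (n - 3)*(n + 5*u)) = n - 3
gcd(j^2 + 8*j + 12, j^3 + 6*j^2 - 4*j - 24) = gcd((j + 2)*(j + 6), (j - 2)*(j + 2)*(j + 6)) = j^2 + 8*j + 12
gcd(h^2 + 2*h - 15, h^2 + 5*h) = h + 5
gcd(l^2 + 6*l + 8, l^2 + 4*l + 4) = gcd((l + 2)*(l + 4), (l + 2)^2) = l + 2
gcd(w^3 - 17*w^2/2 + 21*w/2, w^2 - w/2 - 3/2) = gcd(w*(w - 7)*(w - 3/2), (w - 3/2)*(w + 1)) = w - 3/2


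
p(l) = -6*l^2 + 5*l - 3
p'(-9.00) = 113.00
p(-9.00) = -534.00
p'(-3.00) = 41.00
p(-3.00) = -72.00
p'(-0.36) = 9.32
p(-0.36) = -5.58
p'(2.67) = -27.04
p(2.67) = -32.42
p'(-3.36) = 45.32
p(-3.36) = -87.54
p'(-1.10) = 18.20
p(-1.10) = -15.76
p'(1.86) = -17.32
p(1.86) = -14.46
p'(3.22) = -33.64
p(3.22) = -49.11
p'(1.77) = -16.24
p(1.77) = -12.95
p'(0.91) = -5.92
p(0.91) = -3.42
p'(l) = 5 - 12*l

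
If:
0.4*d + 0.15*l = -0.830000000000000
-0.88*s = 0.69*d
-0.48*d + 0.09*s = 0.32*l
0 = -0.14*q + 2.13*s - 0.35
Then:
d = -5.85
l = 10.06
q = 67.27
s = 4.59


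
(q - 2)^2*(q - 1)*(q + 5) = q^4 - 17*q^2 + 36*q - 20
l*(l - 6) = l^2 - 6*l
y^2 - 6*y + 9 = (y - 3)^2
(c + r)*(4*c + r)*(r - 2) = 4*c^2*r - 8*c^2 + 5*c*r^2 - 10*c*r + r^3 - 2*r^2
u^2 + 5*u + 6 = (u + 2)*(u + 3)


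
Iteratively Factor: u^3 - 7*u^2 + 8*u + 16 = (u - 4)*(u^2 - 3*u - 4) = (u - 4)^2*(u + 1)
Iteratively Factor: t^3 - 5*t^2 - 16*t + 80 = (t - 4)*(t^2 - t - 20) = (t - 4)*(t + 4)*(t - 5)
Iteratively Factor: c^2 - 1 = (c + 1)*(c - 1)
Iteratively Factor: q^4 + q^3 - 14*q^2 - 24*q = (q + 3)*(q^3 - 2*q^2 - 8*q) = q*(q + 3)*(q^2 - 2*q - 8) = q*(q + 2)*(q + 3)*(q - 4)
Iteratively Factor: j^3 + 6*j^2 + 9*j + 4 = (j + 1)*(j^2 + 5*j + 4) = (j + 1)*(j + 4)*(j + 1)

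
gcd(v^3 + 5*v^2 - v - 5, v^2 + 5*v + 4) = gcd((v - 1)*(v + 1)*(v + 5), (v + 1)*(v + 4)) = v + 1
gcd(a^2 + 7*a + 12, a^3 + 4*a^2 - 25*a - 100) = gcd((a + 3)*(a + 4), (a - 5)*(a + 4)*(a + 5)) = a + 4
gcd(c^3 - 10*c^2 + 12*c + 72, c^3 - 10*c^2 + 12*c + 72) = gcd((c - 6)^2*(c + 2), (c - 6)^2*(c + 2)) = c^3 - 10*c^2 + 12*c + 72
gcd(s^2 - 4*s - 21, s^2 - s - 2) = 1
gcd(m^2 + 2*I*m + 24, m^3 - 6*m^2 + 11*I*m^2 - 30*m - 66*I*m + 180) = m + 6*I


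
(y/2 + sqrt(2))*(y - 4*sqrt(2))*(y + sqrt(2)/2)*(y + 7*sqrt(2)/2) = y^4/2 + sqrt(2)*y^3 - 57*y^2/4 - 71*sqrt(2)*y/2 - 28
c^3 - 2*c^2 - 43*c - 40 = (c - 8)*(c + 1)*(c + 5)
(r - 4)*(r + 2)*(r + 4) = r^3 + 2*r^2 - 16*r - 32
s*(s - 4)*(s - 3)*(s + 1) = s^4 - 6*s^3 + 5*s^2 + 12*s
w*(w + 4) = w^2 + 4*w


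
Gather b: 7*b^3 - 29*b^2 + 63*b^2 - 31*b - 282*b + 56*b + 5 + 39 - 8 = 7*b^3 + 34*b^2 - 257*b + 36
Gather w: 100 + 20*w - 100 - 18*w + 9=2*w + 9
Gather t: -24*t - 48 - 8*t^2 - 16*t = -8*t^2 - 40*t - 48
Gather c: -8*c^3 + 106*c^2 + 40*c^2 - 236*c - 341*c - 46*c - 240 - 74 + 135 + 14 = -8*c^3 + 146*c^2 - 623*c - 165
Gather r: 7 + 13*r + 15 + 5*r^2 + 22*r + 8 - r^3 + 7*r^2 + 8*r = -r^3 + 12*r^2 + 43*r + 30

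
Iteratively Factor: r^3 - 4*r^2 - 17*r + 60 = (r - 5)*(r^2 + r - 12) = (r - 5)*(r - 3)*(r + 4)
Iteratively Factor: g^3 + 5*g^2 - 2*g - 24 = (g + 3)*(g^2 + 2*g - 8) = (g - 2)*(g + 3)*(g + 4)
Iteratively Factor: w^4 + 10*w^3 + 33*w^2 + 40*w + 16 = (w + 1)*(w^3 + 9*w^2 + 24*w + 16) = (w + 1)*(w + 4)*(w^2 + 5*w + 4) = (w + 1)*(w + 4)^2*(w + 1)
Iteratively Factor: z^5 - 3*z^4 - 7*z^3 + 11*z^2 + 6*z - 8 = (z + 1)*(z^4 - 4*z^3 - 3*z^2 + 14*z - 8) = (z - 4)*(z + 1)*(z^3 - 3*z + 2) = (z - 4)*(z + 1)*(z + 2)*(z^2 - 2*z + 1) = (z - 4)*(z - 1)*(z + 1)*(z + 2)*(z - 1)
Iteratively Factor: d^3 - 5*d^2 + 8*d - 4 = (d - 2)*(d^2 - 3*d + 2) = (d - 2)*(d - 1)*(d - 2)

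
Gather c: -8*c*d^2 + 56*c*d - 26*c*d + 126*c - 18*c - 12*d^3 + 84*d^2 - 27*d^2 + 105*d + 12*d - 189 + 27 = c*(-8*d^2 + 30*d + 108) - 12*d^3 + 57*d^2 + 117*d - 162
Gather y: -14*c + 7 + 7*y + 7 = -14*c + 7*y + 14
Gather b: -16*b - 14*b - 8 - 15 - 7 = -30*b - 30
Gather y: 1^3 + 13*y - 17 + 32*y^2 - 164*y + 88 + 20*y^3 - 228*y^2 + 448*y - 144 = 20*y^3 - 196*y^2 + 297*y - 72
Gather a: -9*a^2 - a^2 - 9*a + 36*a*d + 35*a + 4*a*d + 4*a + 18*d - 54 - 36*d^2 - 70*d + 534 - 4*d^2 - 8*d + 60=-10*a^2 + a*(40*d + 30) - 40*d^2 - 60*d + 540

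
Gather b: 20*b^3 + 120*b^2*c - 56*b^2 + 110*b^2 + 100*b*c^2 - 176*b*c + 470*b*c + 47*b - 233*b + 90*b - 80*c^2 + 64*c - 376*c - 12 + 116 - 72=20*b^3 + b^2*(120*c + 54) + b*(100*c^2 + 294*c - 96) - 80*c^2 - 312*c + 32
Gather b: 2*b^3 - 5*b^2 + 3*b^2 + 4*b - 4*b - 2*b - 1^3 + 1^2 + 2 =2*b^3 - 2*b^2 - 2*b + 2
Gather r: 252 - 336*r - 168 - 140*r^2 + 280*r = -140*r^2 - 56*r + 84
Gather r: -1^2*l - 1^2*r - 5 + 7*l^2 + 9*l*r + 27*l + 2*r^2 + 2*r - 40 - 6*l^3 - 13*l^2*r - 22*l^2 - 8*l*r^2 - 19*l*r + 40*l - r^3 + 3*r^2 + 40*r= -6*l^3 - 15*l^2 + 66*l - r^3 + r^2*(5 - 8*l) + r*(-13*l^2 - 10*l + 41) - 45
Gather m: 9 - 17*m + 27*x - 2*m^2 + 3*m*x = -2*m^2 + m*(3*x - 17) + 27*x + 9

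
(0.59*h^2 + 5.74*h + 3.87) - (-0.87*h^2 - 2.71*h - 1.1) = 1.46*h^2 + 8.45*h + 4.97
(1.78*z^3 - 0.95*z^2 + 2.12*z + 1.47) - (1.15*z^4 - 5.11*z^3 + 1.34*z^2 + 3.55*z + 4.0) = -1.15*z^4 + 6.89*z^3 - 2.29*z^2 - 1.43*z - 2.53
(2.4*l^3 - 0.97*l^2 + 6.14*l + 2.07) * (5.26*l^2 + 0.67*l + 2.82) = 12.624*l^5 - 3.4942*l^4 + 38.4145*l^3 + 12.2666*l^2 + 18.7017*l + 5.8374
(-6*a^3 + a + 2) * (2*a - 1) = -12*a^4 + 6*a^3 + 2*a^2 + 3*a - 2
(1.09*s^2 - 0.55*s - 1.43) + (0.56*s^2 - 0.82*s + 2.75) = 1.65*s^2 - 1.37*s + 1.32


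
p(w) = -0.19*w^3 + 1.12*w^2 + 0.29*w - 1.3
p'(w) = -0.57*w^2 + 2.24*w + 0.29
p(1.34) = 0.64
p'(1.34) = 2.27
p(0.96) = -0.16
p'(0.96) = 1.92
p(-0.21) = -1.31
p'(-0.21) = -0.21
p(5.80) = 0.99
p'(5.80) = -5.89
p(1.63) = 1.33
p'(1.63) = 2.43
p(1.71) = 1.52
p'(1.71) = 2.45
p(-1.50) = 1.43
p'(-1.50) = -4.35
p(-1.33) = 0.74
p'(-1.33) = -3.70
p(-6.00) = 78.32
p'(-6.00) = -33.67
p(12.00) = -164.86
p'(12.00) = -54.91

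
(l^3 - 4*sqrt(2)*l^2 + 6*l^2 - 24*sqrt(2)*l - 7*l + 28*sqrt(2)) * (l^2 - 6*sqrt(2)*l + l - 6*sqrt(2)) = l^5 - 10*sqrt(2)*l^4 + 7*l^4 - 70*sqrt(2)*l^3 + 47*l^3 + 10*sqrt(2)*l^2 + 329*l^2 - 48*l + 70*sqrt(2)*l - 336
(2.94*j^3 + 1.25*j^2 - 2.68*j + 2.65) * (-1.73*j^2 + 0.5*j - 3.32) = -5.0862*j^5 - 0.6925*j^4 - 4.4994*j^3 - 10.0745*j^2 + 10.2226*j - 8.798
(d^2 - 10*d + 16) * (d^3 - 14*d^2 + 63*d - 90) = d^5 - 24*d^4 + 219*d^3 - 944*d^2 + 1908*d - 1440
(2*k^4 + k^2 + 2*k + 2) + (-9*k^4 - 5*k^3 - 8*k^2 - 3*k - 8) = -7*k^4 - 5*k^3 - 7*k^2 - k - 6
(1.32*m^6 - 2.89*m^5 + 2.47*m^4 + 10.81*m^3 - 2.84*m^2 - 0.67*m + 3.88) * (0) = 0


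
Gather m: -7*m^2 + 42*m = -7*m^2 + 42*m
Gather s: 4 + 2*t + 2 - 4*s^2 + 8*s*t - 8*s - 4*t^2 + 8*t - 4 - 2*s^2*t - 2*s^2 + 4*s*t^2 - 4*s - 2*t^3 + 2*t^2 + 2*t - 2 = s^2*(-2*t - 6) + s*(4*t^2 + 8*t - 12) - 2*t^3 - 2*t^2 + 12*t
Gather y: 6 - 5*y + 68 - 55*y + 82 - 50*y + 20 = 176 - 110*y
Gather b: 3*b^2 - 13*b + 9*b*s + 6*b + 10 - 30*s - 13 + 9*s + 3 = 3*b^2 + b*(9*s - 7) - 21*s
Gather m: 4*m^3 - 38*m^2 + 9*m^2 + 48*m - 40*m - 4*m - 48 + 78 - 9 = 4*m^3 - 29*m^2 + 4*m + 21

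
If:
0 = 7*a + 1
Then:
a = -1/7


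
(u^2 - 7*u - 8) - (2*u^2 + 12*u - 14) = -u^2 - 19*u + 6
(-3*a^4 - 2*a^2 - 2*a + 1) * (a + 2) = -3*a^5 - 6*a^4 - 2*a^3 - 6*a^2 - 3*a + 2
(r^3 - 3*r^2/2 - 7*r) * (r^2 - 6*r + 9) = r^5 - 15*r^4/2 + 11*r^3 + 57*r^2/2 - 63*r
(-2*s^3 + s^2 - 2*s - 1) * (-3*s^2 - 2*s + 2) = 6*s^5 + s^4 + 9*s^2 - 2*s - 2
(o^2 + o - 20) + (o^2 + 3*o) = 2*o^2 + 4*o - 20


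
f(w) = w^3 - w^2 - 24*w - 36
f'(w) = 3*w^2 - 2*w - 24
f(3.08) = -90.19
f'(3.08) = -1.70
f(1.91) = -78.52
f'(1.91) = -16.88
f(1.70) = -74.78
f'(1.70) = -18.73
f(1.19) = -64.29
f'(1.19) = -22.13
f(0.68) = -52.47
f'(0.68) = -23.97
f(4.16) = -81.15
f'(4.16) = 19.60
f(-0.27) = -29.61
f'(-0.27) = -23.24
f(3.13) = -90.25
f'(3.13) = -0.87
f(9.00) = 396.00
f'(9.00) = 201.00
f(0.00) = -36.00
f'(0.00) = -24.00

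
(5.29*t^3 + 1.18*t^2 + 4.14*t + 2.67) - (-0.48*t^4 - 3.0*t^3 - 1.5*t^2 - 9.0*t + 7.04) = 0.48*t^4 + 8.29*t^3 + 2.68*t^2 + 13.14*t - 4.37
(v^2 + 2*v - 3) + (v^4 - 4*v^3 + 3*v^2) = v^4 - 4*v^3 + 4*v^2 + 2*v - 3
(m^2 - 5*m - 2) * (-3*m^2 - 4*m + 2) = -3*m^4 + 11*m^3 + 28*m^2 - 2*m - 4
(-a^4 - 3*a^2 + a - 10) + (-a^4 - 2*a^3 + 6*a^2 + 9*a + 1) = -2*a^4 - 2*a^3 + 3*a^2 + 10*a - 9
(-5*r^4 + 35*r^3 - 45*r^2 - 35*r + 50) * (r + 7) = -5*r^5 + 200*r^3 - 350*r^2 - 195*r + 350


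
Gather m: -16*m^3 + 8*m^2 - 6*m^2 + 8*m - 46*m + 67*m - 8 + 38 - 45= -16*m^3 + 2*m^2 + 29*m - 15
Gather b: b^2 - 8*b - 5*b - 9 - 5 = b^2 - 13*b - 14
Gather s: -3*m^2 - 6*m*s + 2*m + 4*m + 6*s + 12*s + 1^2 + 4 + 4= -3*m^2 + 6*m + s*(18 - 6*m) + 9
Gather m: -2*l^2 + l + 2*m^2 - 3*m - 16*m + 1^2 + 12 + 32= -2*l^2 + l + 2*m^2 - 19*m + 45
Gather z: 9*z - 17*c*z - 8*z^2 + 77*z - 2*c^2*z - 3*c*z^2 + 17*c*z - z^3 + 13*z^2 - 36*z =-z^3 + z^2*(5 - 3*c) + z*(50 - 2*c^2)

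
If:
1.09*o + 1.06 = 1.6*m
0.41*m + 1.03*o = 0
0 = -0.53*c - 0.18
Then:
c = -0.34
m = 0.52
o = -0.21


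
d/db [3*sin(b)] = 3*cos(b)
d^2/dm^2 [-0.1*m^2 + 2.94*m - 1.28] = -0.200000000000000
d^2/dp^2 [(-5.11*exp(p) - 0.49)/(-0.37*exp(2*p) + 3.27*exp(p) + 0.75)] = (0.699559*exp(4*p) + 6.450913*exp(3*p) + 6.729597*exp(2*p) - 6.74885399999999*exp(p) + 1.67265)*exp(p)/(0.050653*exp(6*p) - 1.342989*exp(5*p) + 11.561094*exp(4*p) - 29.521233*exp(3*p) - 23.43465*exp(2*p) - 5.518125*exp(p) - 0.421875)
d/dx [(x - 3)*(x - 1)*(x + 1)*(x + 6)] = 4*x^3 + 9*x^2 - 38*x - 3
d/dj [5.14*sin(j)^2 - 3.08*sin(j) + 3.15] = (10.28*sin(j) - 3.08)*cos(j)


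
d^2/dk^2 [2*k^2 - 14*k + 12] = 4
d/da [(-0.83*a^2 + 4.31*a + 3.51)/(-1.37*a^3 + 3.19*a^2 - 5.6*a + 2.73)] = (-1.1371*a^4 + 11.8094*a^3 + 5.3252*a^2 - 26.9256*a + 31.4223)/(1.8769*a^6 - 8.7406*a^5 + 25.5201*a^4 - 43.2082*a^3 + 48.7774*a^2 - 30.576*a + 7.4529)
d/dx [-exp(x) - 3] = -exp(x)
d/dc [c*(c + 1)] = 2*c + 1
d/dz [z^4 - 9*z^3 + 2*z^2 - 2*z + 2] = 4*z^3 - 27*z^2 + 4*z - 2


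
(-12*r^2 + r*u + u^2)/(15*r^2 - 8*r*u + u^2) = (-4*r - u)/(5*r - u)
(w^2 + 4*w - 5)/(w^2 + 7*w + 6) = (w^2 + 4*w - 5)/(w^2 + 7*w + 6)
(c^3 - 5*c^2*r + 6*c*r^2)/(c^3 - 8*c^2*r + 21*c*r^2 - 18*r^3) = c/(c - 3*r)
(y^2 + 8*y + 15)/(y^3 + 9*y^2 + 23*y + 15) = 1/(y + 1)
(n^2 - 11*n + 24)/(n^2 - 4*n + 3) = (n - 8)/(n - 1)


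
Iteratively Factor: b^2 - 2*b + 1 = (b - 1)*(b - 1)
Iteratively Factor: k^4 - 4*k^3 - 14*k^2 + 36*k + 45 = (k - 5)*(k^3 + k^2 - 9*k - 9) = (k - 5)*(k + 1)*(k^2 - 9) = (k - 5)*(k + 1)*(k + 3)*(k - 3)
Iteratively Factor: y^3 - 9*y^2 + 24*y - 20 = (y - 2)*(y^2 - 7*y + 10) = (y - 5)*(y - 2)*(y - 2)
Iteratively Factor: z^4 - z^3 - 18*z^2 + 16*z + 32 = (z + 1)*(z^3 - 2*z^2 - 16*z + 32) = (z - 2)*(z + 1)*(z^2 - 16) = (z - 4)*(z - 2)*(z + 1)*(z + 4)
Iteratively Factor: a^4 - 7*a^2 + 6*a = (a - 2)*(a^3 + 2*a^2 - 3*a) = (a - 2)*(a + 3)*(a^2 - a) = a*(a - 2)*(a + 3)*(a - 1)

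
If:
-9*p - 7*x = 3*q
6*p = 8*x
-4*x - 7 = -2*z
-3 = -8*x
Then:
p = 1/2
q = -19/8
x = 3/8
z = 17/4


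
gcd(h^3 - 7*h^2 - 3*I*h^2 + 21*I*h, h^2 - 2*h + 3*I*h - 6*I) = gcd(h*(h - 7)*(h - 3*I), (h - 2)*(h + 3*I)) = 1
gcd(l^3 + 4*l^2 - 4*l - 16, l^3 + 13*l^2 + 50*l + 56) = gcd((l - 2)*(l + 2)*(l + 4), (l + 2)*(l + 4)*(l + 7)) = l^2 + 6*l + 8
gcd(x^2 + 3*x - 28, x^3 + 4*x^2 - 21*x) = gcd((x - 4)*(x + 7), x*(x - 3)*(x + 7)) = x + 7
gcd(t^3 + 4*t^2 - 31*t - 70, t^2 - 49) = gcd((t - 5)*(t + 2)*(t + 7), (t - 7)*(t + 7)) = t + 7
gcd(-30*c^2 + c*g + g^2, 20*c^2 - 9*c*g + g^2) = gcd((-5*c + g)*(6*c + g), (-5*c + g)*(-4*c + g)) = 5*c - g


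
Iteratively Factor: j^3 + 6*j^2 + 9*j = (j + 3)*(j^2 + 3*j) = (j + 3)^2*(j)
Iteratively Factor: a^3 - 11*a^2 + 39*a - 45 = (a - 5)*(a^2 - 6*a + 9) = (a - 5)*(a - 3)*(a - 3)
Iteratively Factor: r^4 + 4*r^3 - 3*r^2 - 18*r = (r - 2)*(r^3 + 6*r^2 + 9*r) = (r - 2)*(r + 3)*(r^2 + 3*r) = (r - 2)*(r + 3)^2*(r)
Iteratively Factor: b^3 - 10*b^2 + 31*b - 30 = (b - 2)*(b^2 - 8*b + 15) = (b - 5)*(b - 2)*(b - 3)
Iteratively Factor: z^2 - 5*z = (z - 5)*(z)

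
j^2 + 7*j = j*(j + 7)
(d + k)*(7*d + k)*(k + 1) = 7*d^2*k + 7*d^2 + 8*d*k^2 + 8*d*k + k^3 + k^2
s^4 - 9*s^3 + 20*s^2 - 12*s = s*(s - 6)*(s - 2)*(s - 1)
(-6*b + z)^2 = 36*b^2 - 12*b*z + z^2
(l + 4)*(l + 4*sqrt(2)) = l^2 + 4*l + 4*sqrt(2)*l + 16*sqrt(2)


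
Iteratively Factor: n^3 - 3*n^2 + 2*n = (n - 1)*(n^2 - 2*n) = (n - 2)*(n - 1)*(n)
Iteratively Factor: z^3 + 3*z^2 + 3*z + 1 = (z + 1)*(z^2 + 2*z + 1) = (z + 1)^2*(z + 1)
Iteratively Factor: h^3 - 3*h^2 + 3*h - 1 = (h - 1)*(h^2 - 2*h + 1) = (h - 1)^2*(h - 1)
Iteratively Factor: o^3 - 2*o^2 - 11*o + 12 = (o + 3)*(o^2 - 5*o + 4) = (o - 4)*(o + 3)*(o - 1)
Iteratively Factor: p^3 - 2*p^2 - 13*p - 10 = (p + 1)*(p^2 - 3*p - 10) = (p - 5)*(p + 1)*(p + 2)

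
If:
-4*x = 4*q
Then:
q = -x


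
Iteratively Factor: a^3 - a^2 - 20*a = (a - 5)*(a^2 + 4*a) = a*(a - 5)*(a + 4)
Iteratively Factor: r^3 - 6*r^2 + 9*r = (r - 3)*(r^2 - 3*r) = r*(r - 3)*(r - 3)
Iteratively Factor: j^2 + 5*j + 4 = (j + 1)*(j + 4)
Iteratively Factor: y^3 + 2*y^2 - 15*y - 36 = (y - 4)*(y^2 + 6*y + 9) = (y - 4)*(y + 3)*(y + 3)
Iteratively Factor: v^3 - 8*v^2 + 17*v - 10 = (v - 5)*(v^2 - 3*v + 2) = (v - 5)*(v - 2)*(v - 1)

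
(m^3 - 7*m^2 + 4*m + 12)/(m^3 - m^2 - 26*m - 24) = (m - 2)/(m + 4)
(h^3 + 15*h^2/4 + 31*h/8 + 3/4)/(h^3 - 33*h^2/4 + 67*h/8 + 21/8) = (2*h^2 + 7*h + 6)/(2*h^2 - 17*h + 21)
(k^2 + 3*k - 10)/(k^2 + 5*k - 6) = (k^2 + 3*k - 10)/(k^2 + 5*k - 6)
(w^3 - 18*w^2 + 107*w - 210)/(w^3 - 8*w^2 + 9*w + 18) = (w^2 - 12*w + 35)/(w^2 - 2*w - 3)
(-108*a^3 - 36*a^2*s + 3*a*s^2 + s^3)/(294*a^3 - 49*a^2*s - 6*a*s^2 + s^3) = (18*a^2 + 9*a*s + s^2)/(-49*a^2 + s^2)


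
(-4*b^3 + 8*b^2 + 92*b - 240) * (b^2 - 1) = -4*b^5 + 8*b^4 + 96*b^3 - 248*b^2 - 92*b + 240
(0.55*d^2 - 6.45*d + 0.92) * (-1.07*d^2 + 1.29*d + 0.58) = -0.5885*d^4 + 7.611*d^3 - 8.9859*d^2 - 2.5542*d + 0.5336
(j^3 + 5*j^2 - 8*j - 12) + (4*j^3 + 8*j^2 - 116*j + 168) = 5*j^3 + 13*j^2 - 124*j + 156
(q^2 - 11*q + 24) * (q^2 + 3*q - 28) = q^4 - 8*q^3 - 37*q^2 + 380*q - 672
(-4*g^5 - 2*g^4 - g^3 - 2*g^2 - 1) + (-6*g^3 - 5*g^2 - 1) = -4*g^5 - 2*g^4 - 7*g^3 - 7*g^2 - 2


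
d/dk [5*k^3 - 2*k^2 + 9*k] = 15*k^2 - 4*k + 9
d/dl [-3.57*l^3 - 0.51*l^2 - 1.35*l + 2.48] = -10.71*l^2 - 1.02*l - 1.35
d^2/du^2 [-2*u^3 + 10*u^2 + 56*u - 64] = 20 - 12*u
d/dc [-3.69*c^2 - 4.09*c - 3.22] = -7.38*c - 4.09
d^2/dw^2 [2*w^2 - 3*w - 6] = 4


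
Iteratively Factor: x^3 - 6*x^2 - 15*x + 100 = (x - 5)*(x^2 - x - 20) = (x - 5)*(x + 4)*(x - 5)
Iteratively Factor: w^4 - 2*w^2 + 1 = (w + 1)*(w^3 - w^2 - w + 1) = (w + 1)^2*(w^2 - 2*w + 1) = (w - 1)*(w + 1)^2*(w - 1)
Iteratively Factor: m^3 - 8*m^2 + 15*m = (m - 3)*(m^2 - 5*m) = (m - 5)*(m - 3)*(m)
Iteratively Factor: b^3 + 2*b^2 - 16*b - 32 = (b + 4)*(b^2 - 2*b - 8) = (b + 2)*(b + 4)*(b - 4)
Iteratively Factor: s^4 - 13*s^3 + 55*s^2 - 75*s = (s - 5)*(s^3 - 8*s^2 + 15*s) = s*(s - 5)*(s^2 - 8*s + 15) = s*(s - 5)*(s - 3)*(s - 5)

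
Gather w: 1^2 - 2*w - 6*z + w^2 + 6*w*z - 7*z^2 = w^2 + w*(6*z - 2) - 7*z^2 - 6*z + 1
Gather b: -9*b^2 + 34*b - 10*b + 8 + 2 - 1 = -9*b^2 + 24*b + 9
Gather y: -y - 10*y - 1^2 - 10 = -11*y - 11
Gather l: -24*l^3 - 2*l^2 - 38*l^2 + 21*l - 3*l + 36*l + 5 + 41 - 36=-24*l^3 - 40*l^2 + 54*l + 10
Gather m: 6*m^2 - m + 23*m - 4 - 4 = 6*m^2 + 22*m - 8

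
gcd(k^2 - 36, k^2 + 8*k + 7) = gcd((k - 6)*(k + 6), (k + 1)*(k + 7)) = 1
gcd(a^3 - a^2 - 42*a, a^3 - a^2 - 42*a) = a^3 - a^2 - 42*a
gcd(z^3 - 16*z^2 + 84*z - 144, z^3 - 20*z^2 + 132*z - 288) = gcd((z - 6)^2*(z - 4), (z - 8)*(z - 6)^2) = z^2 - 12*z + 36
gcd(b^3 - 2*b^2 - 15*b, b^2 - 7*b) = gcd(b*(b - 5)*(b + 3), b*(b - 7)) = b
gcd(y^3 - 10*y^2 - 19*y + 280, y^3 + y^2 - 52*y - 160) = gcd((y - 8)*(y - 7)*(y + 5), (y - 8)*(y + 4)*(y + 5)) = y^2 - 3*y - 40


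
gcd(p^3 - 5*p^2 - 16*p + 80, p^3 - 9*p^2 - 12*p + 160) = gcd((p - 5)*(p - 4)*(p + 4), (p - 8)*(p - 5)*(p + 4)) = p^2 - p - 20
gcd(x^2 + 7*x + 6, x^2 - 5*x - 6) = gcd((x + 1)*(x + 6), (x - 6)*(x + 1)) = x + 1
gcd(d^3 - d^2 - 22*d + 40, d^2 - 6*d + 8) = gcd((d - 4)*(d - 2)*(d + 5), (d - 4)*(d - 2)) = d^2 - 6*d + 8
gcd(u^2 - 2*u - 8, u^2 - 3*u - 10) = u + 2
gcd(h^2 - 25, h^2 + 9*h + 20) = h + 5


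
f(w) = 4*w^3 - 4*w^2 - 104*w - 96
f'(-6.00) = 376.00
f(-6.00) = -480.00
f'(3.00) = -20.00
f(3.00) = -336.00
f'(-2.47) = -11.03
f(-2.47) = 76.20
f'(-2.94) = 23.24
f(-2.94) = 73.54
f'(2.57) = -45.30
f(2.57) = -321.80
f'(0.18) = -105.05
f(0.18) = -114.83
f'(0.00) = -104.00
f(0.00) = -96.00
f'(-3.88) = 107.69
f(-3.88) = 13.66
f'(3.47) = 12.73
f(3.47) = -337.92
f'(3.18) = -8.09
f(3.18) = -338.54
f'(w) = 12*w^2 - 8*w - 104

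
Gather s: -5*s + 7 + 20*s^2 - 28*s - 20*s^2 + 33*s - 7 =0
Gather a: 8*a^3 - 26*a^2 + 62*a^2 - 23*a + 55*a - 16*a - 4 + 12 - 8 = 8*a^3 + 36*a^2 + 16*a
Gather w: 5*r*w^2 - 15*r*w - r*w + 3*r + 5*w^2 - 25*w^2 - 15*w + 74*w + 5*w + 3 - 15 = 3*r + w^2*(5*r - 20) + w*(64 - 16*r) - 12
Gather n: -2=-2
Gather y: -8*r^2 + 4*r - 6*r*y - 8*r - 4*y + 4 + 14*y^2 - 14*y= -8*r^2 - 4*r + 14*y^2 + y*(-6*r - 18) + 4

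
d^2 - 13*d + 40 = (d - 8)*(d - 5)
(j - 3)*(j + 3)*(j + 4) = j^3 + 4*j^2 - 9*j - 36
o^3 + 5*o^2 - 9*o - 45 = (o - 3)*(o + 3)*(o + 5)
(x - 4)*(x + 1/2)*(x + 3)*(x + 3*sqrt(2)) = x^4 - x^3/2 + 3*sqrt(2)*x^3 - 25*x^2/2 - 3*sqrt(2)*x^2/2 - 75*sqrt(2)*x/2 - 6*x - 18*sqrt(2)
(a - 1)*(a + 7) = a^2 + 6*a - 7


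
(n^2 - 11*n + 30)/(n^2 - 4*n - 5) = (n - 6)/(n + 1)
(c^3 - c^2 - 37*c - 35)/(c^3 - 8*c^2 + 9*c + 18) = (c^2 - 2*c - 35)/(c^2 - 9*c + 18)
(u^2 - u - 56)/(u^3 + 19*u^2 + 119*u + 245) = (u - 8)/(u^2 + 12*u + 35)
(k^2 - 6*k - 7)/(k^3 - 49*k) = (k + 1)/(k*(k + 7))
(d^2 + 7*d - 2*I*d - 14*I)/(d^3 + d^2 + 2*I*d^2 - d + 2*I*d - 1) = (d^2 + d*(7 - 2*I) - 14*I)/(d^3 + d^2*(1 + 2*I) + d*(-1 + 2*I) - 1)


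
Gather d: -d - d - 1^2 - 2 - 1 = -2*d - 4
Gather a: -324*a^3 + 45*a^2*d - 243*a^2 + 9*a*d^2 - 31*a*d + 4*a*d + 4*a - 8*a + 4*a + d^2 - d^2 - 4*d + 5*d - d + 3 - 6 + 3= -324*a^3 + a^2*(45*d - 243) + a*(9*d^2 - 27*d)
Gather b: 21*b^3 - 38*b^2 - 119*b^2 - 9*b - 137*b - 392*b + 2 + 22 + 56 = 21*b^3 - 157*b^2 - 538*b + 80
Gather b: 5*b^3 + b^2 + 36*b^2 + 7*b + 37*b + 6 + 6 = 5*b^3 + 37*b^2 + 44*b + 12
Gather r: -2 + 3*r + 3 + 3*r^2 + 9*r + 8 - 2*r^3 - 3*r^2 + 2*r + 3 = -2*r^3 + 14*r + 12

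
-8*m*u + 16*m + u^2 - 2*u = (-8*m + u)*(u - 2)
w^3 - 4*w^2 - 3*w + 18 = (w - 3)^2*(w + 2)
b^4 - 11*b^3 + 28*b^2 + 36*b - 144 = (b - 6)*(b - 4)*(b - 3)*(b + 2)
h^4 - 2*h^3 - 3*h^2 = h^2*(h - 3)*(h + 1)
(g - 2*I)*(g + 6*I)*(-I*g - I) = -I*g^3 + 4*g^2 - I*g^2 + 4*g - 12*I*g - 12*I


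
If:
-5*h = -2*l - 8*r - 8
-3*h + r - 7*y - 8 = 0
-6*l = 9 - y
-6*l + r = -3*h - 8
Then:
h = -2983/672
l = -1955/1344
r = -191/56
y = 61/224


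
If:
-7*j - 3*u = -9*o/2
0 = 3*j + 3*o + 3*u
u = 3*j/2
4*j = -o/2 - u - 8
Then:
No Solution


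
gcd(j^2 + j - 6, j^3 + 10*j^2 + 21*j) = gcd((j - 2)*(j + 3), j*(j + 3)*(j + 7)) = j + 3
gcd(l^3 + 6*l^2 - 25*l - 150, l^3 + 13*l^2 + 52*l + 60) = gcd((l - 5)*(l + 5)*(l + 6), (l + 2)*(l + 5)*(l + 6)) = l^2 + 11*l + 30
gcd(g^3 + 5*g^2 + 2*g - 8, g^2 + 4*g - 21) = 1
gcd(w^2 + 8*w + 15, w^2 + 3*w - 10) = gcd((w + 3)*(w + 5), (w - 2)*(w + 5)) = w + 5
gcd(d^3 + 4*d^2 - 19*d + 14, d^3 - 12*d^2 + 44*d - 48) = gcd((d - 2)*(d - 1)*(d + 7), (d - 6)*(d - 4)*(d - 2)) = d - 2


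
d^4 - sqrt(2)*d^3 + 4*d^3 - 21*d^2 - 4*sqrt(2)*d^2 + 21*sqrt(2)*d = d*(d - 3)*(d + 7)*(d - sqrt(2))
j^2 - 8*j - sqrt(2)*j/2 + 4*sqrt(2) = (j - 8)*(j - sqrt(2)/2)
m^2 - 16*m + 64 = (m - 8)^2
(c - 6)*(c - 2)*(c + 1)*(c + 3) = c^4 - 4*c^3 - 17*c^2 + 24*c + 36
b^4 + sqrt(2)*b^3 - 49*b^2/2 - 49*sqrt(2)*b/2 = b*(b - 7*sqrt(2)/2)*(b + sqrt(2))*(b + 7*sqrt(2)/2)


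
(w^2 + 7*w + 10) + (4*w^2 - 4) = 5*w^2 + 7*w + 6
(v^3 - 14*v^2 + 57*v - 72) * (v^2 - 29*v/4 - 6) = v^5 - 85*v^4/4 + 305*v^3/2 - 1605*v^2/4 + 180*v + 432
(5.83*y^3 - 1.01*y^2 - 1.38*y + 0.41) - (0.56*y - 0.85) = 5.83*y^3 - 1.01*y^2 - 1.94*y + 1.26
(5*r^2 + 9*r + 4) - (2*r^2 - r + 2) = 3*r^2 + 10*r + 2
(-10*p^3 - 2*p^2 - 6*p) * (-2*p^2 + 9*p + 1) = 20*p^5 - 86*p^4 - 16*p^3 - 56*p^2 - 6*p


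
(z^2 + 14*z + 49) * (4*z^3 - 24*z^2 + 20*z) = 4*z^5 + 32*z^4 - 120*z^3 - 896*z^2 + 980*z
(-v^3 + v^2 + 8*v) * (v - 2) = -v^4 + 3*v^3 + 6*v^2 - 16*v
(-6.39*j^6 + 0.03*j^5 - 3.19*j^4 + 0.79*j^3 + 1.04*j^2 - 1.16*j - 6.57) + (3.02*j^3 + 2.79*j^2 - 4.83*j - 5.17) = -6.39*j^6 + 0.03*j^5 - 3.19*j^4 + 3.81*j^3 + 3.83*j^2 - 5.99*j - 11.74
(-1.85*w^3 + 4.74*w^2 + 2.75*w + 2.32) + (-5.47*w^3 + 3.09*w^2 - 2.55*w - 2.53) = -7.32*w^3 + 7.83*w^2 + 0.2*w - 0.21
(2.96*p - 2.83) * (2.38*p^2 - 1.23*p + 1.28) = 7.0448*p^3 - 10.3762*p^2 + 7.2697*p - 3.6224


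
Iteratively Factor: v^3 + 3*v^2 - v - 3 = (v - 1)*(v^2 + 4*v + 3) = (v - 1)*(v + 1)*(v + 3)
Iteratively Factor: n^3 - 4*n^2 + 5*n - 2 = (n - 1)*(n^2 - 3*n + 2) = (n - 1)^2*(n - 2)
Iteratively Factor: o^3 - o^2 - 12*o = (o - 4)*(o^2 + 3*o) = (o - 4)*(o + 3)*(o)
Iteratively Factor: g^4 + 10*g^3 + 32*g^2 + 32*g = (g + 4)*(g^3 + 6*g^2 + 8*g) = (g + 4)^2*(g^2 + 2*g) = (g + 2)*(g + 4)^2*(g)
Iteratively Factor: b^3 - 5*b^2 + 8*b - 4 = (b - 1)*(b^2 - 4*b + 4) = (b - 2)*(b - 1)*(b - 2)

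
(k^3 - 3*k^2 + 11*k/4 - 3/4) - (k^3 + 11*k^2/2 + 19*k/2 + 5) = -17*k^2/2 - 27*k/4 - 23/4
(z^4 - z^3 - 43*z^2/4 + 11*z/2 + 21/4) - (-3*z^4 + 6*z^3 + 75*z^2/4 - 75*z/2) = 4*z^4 - 7*z^3 - 59*z^2/2 + 43*z + 21/4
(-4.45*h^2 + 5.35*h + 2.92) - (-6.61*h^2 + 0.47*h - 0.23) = 2.16*h^2 + 4.88*h + 3.15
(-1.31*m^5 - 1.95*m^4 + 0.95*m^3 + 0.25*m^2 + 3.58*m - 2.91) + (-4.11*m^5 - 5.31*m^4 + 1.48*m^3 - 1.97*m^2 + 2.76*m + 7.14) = -5.42*m^5 - 7.26*m^4 + 2.43*m^3 - 1.72*m^2 + 6.34*m + 4.23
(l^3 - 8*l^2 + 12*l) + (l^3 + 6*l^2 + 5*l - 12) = 2*l^3 - 2*l^2 + 17*l - 12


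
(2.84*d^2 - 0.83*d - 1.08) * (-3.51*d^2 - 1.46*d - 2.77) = -9.9684*d^4 - 1.2331*d^3 - 2.8642*d^2 + 3.8759*d + 2.9916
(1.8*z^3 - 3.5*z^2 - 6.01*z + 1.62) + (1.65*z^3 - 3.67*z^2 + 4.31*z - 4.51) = 3.45*z^3 - 7.17*z^2 - 1.7*z - 2.89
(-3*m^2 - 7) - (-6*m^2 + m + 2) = 3*m^2 - m - 9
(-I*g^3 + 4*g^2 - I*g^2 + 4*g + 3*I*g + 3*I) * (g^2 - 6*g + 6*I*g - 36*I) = -I*g^5 + 10*g^4 + 5*I*g^4 - 50*g^3 + 33*I*g^3 - 78*g^2 - 135*I*g^2 + 90*g - 162*I*g + 108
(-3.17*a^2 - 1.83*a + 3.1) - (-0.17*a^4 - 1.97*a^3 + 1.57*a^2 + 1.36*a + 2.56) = 0.17*a^4 + 1.97*a^3 - 4.74*a^2 - 3.19*a + 0.54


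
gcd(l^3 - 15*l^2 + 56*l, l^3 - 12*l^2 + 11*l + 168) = l^2 - 15*l + 56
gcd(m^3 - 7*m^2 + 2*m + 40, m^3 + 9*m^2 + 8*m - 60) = 1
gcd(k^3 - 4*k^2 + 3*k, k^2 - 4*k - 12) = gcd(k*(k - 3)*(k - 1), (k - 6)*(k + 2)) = 1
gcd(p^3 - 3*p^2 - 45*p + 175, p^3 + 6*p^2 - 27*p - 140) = p^2 + 2*p - 35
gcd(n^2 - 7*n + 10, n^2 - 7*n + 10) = n^2 - 7*n + 10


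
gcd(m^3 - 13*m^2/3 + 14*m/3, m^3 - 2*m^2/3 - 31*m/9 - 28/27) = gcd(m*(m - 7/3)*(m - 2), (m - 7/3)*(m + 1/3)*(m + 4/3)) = m - 7/3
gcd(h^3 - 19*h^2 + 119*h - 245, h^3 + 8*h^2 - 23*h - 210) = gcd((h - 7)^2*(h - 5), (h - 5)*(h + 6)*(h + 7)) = h - 5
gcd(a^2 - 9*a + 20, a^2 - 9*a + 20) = a^2 - 9*a + 20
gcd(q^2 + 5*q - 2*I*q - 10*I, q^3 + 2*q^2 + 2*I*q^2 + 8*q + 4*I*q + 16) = q - 2*I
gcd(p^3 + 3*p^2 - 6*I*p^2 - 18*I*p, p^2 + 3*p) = p^2 + 3*p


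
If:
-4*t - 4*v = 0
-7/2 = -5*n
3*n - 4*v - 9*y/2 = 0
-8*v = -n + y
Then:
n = 7/10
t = -21/640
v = 21/640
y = 7/16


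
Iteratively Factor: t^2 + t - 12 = (t + 4)*(t - 3)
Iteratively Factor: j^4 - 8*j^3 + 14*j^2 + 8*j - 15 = (j - 1)*(j^3 - 7*j^2 + 7*j + 15) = (j - 3)*(j - 1)*(j^2 - 4*j - 5) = (j - 3)*(j - 1)*(j + 1)*(j - 5)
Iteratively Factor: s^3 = (s)*(s^2) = s^2*(s)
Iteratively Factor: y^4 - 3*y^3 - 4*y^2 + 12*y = (y + 2)*(y^3 - 5*y^2 + 6*y) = (y - 2)*(y + 2)*(y^2 - 3*y) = y*(y - 2)*(y + 2)*(y - 3)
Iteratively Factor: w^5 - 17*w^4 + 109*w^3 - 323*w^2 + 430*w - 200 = (w - 4)*(w^4 - 13*w^3 + 57*w^2 - 95*w + 50) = (w - 5)*(w - 4)*(w^3 - 8*w^2 + 17*w - 10) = (w - 5)*(w - 4)*(w - 2)*(w^2 - 6*w + 5) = (w - 5)^2*(w - 4)*(w - 2)*(w - 1)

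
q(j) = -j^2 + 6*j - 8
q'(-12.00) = 30.00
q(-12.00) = -224.00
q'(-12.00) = 30.00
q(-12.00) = -224.00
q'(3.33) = -0.66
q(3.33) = 0.89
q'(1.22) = 3.56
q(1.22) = -2.17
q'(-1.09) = 8.18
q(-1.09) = -15.73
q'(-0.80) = 7.60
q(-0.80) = -13.44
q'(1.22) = 3.56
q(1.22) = -2.17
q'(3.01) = -0.02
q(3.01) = 1.00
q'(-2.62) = 11.24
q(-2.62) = -30.58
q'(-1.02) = 8.04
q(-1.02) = -15.16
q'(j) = 6 - 2*j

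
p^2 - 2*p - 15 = (p - 5)*(p + 3)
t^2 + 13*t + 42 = (t + 6)*(t + 7)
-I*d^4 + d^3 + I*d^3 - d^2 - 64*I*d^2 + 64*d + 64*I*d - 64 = (d - 8*I)*(d + I)*(d + 8*I)*(-I*d + I)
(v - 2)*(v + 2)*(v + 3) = v^3 + 3*v^2 - 4*v - 12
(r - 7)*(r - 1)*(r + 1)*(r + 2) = r^4 - 5*r^3 - 15*r^2 + 5*r + 14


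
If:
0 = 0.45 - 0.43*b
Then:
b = 1.05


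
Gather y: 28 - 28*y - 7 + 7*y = 21 - 21*y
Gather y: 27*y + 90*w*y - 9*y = y*(90*w + 18)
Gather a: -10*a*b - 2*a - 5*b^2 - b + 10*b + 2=a*(-10*b - 2) - 5*b^2 + 9*b + 2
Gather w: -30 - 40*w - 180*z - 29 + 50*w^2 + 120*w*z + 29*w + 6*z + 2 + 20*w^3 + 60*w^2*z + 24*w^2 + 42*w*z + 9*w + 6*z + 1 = 20*w^3 + w^2*(60*z + 74) + w*(162*z - 2) - 168*z - 56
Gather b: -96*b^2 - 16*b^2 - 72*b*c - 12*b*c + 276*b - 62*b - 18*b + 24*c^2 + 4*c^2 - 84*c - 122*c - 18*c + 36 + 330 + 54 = -112*b^2 + b*(196 - 84*c) + 28*c^2 - 224*c + 420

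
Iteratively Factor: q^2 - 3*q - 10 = (q - 5)*(q + 2)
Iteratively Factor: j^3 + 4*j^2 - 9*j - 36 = (j + 4)*(j^2 - 9) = (j + 3)*(j + 4)*(j - 3)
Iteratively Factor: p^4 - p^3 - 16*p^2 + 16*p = (p - 1)*(p^3 - 16*p) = p*(p - 1)*(p^2 - 16) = p*(p - 1)*(p + 4)*(p - 4)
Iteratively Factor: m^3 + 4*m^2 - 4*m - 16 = (m + 2)*(m^2 + 2*m - 8) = (m - 2)*(m + 2)*(m + 4)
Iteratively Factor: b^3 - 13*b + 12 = (b + 4)*(b^2 - 4*b + 3) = (b - 3)*(b + 4)*(b - 1)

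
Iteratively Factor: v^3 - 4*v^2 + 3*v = (v)*(v^2 - 4*v + 3) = v*(v - 1)*(v - 3)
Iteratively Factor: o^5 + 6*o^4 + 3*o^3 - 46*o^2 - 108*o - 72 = (o + 2)*(o^4 + 4*o^3 - 5*o^2 - 36*o - 36) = (o + 2)*(o + 3)*(o^3 + o^2 - 8*o - 12) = (o + 2)^2*(o + 3)*(o^2 - o - 6) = (o + 2)^3*(o + 3)*(o - 3)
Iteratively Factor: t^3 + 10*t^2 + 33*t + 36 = (t + 3)*(t^2 + 7*t + 12) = (t + 3)^2*(t + 4)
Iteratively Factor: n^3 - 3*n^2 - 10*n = (n + 2)*(n^2 - 5*n) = (n - 5)*(n + 2)*(n)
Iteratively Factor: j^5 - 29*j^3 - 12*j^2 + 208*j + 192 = (j + 4)*(j^4 - 4*j^3 - 13*j^2 + 40*j + 48) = (j + 3)*(j + 4)*(j^3 - 7*j^2 + 8*j + 16) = (j - 4)*(j + 3)*(j + 4)*(j^2 - 3*j - 4) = (j - 4)^2*(j + 3)*(j + 4)*(j + 1)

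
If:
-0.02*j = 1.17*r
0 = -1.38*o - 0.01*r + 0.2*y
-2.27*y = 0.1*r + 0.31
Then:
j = 1327.95*y + 181.35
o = 0.309420289855072*y + 0.022463768115942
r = -22.7*y - 3.1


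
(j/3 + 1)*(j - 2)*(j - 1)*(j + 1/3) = j^4/3 + j^3/9 - 7*j^2/3 + 11*j/9 + 2/3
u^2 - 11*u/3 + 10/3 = (u - 2)*(u - 5/3)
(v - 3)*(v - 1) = v^2 - 4*v + 3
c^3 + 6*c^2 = c^2*(c + 6)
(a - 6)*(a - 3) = a^2 - 9*a + 18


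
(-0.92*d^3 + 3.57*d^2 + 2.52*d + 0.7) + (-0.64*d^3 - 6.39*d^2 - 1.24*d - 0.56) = -1.56*d^3 - 2.82*d^2 + 1.28*d + 0.14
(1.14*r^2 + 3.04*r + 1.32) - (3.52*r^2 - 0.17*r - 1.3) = -2.38*r^2 + 3.21*r + 2.62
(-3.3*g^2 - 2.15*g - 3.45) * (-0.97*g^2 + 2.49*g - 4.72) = 3.201*g^4 - 6.1315*g^3 + 13.569*g^2 + 1.5575*g + 16.284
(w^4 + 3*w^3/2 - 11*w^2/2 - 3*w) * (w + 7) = w^5 + 17*w^4/2 + 5*w^3 - 83*w^2/2 - 21*w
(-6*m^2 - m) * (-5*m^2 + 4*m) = 30*m^4 - 19*m^3 - 4*m^2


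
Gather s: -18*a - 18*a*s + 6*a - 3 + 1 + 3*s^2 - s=-12*a + 3*s^2 + s*(-18*a - 1) - 2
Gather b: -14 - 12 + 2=-24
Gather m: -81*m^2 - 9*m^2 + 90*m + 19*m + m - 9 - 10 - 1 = -90*m^2 + 110*m - 20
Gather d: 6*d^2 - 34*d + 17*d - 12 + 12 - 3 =6*d^2 - 17*d - 3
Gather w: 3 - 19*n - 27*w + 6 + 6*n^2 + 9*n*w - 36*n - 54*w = 6*n^2 - 55*n + w*(9*n - 81) + 9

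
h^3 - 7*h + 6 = (h - 2)*(h - 1)*(h + 3)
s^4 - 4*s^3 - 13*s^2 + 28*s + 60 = (s - 5)*(s - 3)*(s + 2)^2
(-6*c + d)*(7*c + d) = -42*c^2 + c*d + d^2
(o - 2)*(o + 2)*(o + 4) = o^3 + 4*o^2 - 4*o - 16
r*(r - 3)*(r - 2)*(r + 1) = r^4 - 4*r^3 + r^2 + 6*r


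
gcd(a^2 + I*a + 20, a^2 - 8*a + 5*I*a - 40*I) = a + 5*I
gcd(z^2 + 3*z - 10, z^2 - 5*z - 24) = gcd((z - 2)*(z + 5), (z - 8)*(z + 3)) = 1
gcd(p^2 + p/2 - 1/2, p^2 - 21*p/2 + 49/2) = 1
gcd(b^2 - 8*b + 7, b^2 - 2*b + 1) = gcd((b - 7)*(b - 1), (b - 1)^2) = b - 1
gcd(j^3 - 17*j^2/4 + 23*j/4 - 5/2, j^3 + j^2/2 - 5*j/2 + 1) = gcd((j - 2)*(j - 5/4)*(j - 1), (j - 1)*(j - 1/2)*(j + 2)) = j - 1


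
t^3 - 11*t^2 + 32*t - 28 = (t - 7)*(t - 2)^2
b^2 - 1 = (b - 1)*(b + 1)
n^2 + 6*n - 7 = (n - 1)*(n + 7)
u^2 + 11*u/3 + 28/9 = (u + 4/3)*(u + 7/3)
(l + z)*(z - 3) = l*z - 3*l + z^2 - 3*z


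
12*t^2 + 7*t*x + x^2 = (3*t + x)*(4*t + x)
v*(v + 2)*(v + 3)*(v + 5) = v^4 + 10*v^3 + 31*v^2 + 30*v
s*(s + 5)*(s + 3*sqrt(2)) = s^3 + 3*sqrt(2)*s^2 + 5*s^2 + 15*sqrt(2)*s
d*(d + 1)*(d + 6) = d^3 + 7*d^2 + 6*d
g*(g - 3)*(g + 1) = g^3 - 2*g^2 - 3*g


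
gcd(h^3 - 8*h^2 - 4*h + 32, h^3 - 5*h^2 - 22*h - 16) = h^2 - 6*h - 16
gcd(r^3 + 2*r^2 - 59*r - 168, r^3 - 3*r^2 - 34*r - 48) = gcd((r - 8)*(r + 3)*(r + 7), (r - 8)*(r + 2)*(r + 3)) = r^2 - 5*r - 24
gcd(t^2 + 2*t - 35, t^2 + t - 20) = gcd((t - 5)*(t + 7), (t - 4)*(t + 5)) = 1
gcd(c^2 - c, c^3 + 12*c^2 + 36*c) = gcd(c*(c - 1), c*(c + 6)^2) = c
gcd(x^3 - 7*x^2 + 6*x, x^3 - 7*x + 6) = x - 1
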